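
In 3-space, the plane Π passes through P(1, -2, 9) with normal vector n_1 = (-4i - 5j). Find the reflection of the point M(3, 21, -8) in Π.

Π: n_1·r = n_1·P gives -4x - 5y = 6.
λ = (n·M − d)/|n|² = (-117 − 6)/41 = -3.
Reflection = M − 2λn = (3, 21, -8) − (-6)·(-4, -5, 0) = (-21, -9, -8).

(-21, -9, -8)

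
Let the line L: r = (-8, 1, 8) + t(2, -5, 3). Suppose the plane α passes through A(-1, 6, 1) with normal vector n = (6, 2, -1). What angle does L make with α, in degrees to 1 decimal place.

α: n·r = n·A gives 6x + 2y - z = 5.
sin θ = |n·v| / (|n||v|) = |-1| / (√41 · √38) = 0.02533.
θ ≈ 1.5°.

1.5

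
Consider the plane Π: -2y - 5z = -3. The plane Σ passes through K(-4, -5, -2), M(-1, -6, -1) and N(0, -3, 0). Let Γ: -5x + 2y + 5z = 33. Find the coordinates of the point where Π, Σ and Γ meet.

(-6, 4, -1)

KM = (3, -1, 1), KN = (4, 2, 2); a normal to Σ is KM × KN = (-4, -2, 10).
Using K: Σ has equation -4x - 2y + 10z = 6.
Solving the 3×3 linear system -2y - 5z = -3, -4x - 2y + 10z = 6, -5x + 2y + 5z = 33 (e.g. by elimination or Cramer's rule, determinant = 150) gives (-6, 4, -1).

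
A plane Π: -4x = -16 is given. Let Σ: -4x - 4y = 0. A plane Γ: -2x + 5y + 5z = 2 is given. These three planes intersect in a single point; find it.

(4, -4, 6)

Solving the 3×3 linear system -4x = -16, -4x - 4y = 0, -2x + 5y + 5z = 2 (e.g. by elimination or Cramer's rule, determinant = 80) gives (4, -4, 6).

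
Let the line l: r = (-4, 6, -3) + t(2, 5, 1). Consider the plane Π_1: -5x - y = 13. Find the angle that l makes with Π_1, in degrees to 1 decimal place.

32.5

sin θ = |n·v| / (|n||v|) = |-15| / (√26 · √30) = 0.53709.
θ ≈ 32.5°.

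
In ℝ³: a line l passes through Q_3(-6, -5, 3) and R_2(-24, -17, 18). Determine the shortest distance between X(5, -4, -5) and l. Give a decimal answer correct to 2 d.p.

5.37

A direction vector for l is R_2 − Q_3 = (-18, -12, 15).
Taking (-6, -5, 3) on l with direction v = (-18, -12, 15): w = X − (-6, -5, 3) = (11, 1, -8), and w × v = (-81, -21, -114).
Distance = |w × v| / |v| = √19998 / √693 ≈ 5.37.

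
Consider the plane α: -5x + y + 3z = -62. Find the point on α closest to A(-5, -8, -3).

(5, -10, -9)

Foot = A − λn with λ = (n·A − d)/|n|² = (8 − (-62))/35 = 2.
Foot = (-5, -8, -3) − 2·(-5, 1, 3) = (5, -10, -9).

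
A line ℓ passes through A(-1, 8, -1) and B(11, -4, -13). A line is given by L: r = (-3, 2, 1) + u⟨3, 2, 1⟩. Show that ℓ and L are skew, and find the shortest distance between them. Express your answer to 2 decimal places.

4.94

A direction vector for ℓ is B − A = (12, -12, -12).
Common perpendicular direction n = (12, -12, -12) × (3, 2, 1) = (12, -48, 60).
With w = (-3, 2, 1) − (-1, 8, -1) = (-2, -6, 2), w · n = 384.
Since n ≠ 0 the lines are not parallel, and w · n = 384 ≠ 0 so they do not intersect; hence they are skew.
Distance = |w · n| / |n| = |384| / √6048 ≈ 4.94.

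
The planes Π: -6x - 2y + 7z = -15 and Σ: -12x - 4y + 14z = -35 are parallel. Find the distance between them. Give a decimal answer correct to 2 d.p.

Rescale Σ by 1/2: -6x - 2y + 7z = -35/2. Then distance = |-15 − (-35/2)| / √89 ≈ 0.26.

0.26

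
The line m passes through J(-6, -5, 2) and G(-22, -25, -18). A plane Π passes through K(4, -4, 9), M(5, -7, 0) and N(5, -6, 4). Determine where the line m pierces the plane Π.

(-2, 0, 7)

A direction vector for m is G − J = (-16, -20, -20).
KM = (1, -3, -9), KN = (1, -2, -5); a normal to Π is KM × KN = (-3, -4, 1).
Using K: Π has equation -3x - 4y + z = 13.
Substitute r = (-6, -5, 2) + t(-16, -20, -20) into the plane: 40 + 108t = 13, so t = -1/4.
Intersection: (-6, -5, 2) + (-1/4)·(-16, -20, -20) = (-2, 0, 7).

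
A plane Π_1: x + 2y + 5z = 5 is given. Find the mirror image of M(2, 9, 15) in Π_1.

λ = (n·M − d)/|n|² = (95 − 5)/30 = 3.
Reflection = M − 2λn = (2, 9, 15) − 6·(1, 2, 5) = (-4, -3, -15).

(-4, -3, -15)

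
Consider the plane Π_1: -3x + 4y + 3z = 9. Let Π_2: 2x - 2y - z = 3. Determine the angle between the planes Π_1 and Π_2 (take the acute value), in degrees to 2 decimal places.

cos θ = |n₁·n₂| / (|n₁||n₂|) = |-17| / (√34 · √9).
θ = arccos(0.97183) ≈ 13.63°.

13.63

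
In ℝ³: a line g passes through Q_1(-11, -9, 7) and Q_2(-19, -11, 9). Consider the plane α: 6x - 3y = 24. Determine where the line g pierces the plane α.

A direction vector for g is Q_2 − Q_1 = (-8, -2, 2).
Substitute r = (-11, -9, 7) + t(-8, -2, 2) into the plane: -39 + (-42)t = 24, so t = -3/2.
Intersection: (-11, -9, 7) + (-3/2)·(-8, -2, 2) = (1, -6, 4).

(1, -6, 4)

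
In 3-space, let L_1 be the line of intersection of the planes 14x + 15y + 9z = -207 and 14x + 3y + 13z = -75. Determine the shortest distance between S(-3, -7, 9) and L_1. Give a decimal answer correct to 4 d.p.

Direction of L_1: (14, 15, 9) × (14, 3, 13) = (168, -56, -168).
A point on L_1: solving the two plane equations with x = -12 gives (-12, -8, 9).
Taking (-12, -8, 9) on L_1 with direction v = (168, -56, -168): w = S − (-12, -8, 9) = (9, 1, 0), and w × v = (-168, 1512, -672).
Distance = |w × v| / |v| = √2765952 / √59584 ≈ 6.8133.

6.8133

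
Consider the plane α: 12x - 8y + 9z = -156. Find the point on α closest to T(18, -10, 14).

(-6, 6, -4)

Foot = T − λn with λ = (n·T − d)/|n|² = (422 − (-156))/289 = 2.
Foot = (18, -10, 14) − 2·(12, -8, 9) = (-6, 6, -4).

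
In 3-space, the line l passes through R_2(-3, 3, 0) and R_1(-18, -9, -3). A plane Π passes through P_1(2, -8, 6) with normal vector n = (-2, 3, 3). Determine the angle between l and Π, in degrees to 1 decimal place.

9.5

A direction vector for l is R_1 − R_2 = (-15, -12, -3).
Π: n·r = n·P_1 gives -2x + 3y + 3z = -10.
sin θ = |n·v| / (|n||v|) = |-15| / (√22 · √378) = 0.16449.
θ ≈ 9.5°.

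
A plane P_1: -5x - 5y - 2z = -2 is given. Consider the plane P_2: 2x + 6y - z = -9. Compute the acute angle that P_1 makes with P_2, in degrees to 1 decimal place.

36.1

cos θ = |n₁·n₂| / (|n₁||n₂|) = |-38| / (√54 · √41).
θ = arccos(0.80760) ≈ 36.1°.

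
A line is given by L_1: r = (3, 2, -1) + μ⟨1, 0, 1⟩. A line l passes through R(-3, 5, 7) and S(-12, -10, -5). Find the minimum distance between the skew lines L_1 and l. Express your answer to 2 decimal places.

9.38

A direction vector for l is S − R = (-9, -15, -12).
Common perpendicular direction n = (1, 0, 1) × (-9, -15, -12) = (15, 3, -15).
With w = (-3, 5, 7) − (3, 2, -1) = (-6, 3, 8), w · n = -201.
Distance = |w · n| / |n| = |-201| / √459 ≈ 9.38.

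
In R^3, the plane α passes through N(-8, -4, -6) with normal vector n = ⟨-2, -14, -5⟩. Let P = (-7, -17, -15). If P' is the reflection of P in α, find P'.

(-3, 11, -5)

α: n·r = n·N gives -2x - 14y - 5z = 102.
λ = (n·P − d)/|n|² = (327 − 102)/225 = 1.
Reflection = P − 2λn = (-7, -17, -15) − 2·(-2, -14, -5) = (-3, 11, -5).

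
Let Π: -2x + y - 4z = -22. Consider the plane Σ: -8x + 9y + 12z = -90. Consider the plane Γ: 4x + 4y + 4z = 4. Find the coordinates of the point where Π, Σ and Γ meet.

(6, -6, 1)

Solving the 3×3 linear system -2x + y - 4z = -22, -8x + 9y + 12z = -90, 4x + 4y + 4z = 4 (e.g. by elimination or Cramer's rule, determinant = 376) gives (6, -6, 1).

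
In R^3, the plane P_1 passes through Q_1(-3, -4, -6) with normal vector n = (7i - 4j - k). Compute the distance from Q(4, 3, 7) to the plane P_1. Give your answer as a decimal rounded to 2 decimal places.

0.98

P_1: n·r = n·Q_1 gives 7x - 4y - z = 1.
n·Q − d = (7)·(4) + (-4)·(3) + (-1)·(7) − 1 = 8; |n| = √66.
Distance = |8| / √66 = 8/√66 ≈ 0.98.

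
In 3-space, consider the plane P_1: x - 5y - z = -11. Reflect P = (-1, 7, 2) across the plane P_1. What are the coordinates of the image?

λ = (n·P − d)/|n|² = (-38 − (-11))/27 = -1.
Reflection = P − 2λn = (-1, 7, 2) − (-2)·(1, -5, -1) = (1, -3, 0).

(1, -3, 0)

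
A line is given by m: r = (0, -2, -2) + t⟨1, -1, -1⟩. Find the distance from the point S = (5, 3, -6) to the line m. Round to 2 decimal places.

7.79

Taking (0, -2, -2) on m with direction v = (1, -1, -1): w = S − (0, -2, -2) = (5, 5, -4), and w × v = (-9, 1, -10).
Distance = |w × v| / |v| = √182 / √3 ≈ 7.79.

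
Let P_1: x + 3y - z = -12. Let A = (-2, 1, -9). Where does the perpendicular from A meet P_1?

Foot = A − λn with λ = (n·A − d)/|n|² = (10 − (-12))/11 = 2.
Foot = (-2, 1, -9) − 2·(1, 3, -1) = (-4, -5, -7).

(-4, -5, -7)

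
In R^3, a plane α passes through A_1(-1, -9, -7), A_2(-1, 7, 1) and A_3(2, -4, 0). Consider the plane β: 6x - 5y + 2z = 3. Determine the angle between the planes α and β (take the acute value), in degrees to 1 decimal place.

72.6

A_1A_2 = (0, 16, 8), A_1A_3 = (3, 5, 7); a normal to α is A_1A_2 × A_1A_3 = (72, 24, -48).
Using A_1: α has equation 72x + 24y - 48z = 48.
cos θ = |n₁·n₂| / (|n₁||n₂|) = |216| / (√8064 · √65).
θ = arccos(0.29835) ≈ 72.6°.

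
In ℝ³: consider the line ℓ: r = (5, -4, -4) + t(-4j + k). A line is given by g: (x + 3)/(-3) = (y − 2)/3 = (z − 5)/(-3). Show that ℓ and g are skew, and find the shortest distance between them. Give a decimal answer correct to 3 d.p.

12.944

g has direction (-3, 3, -3) through (-3, 2, 5).
Common perpendicular direction n = (0, -4, 1) × (-3, 3, -3) = (9, -3, -12).
With w = (-3, 2, 5) − (5, -4, -4) = (-8, 6, 9), w · n = -198.
Since n ≠ 0 the lines are not parallel, and w · n = -198 ≠ 0 so they do not intersect; hence they are skew.
Distance = |w · n| / |n| = |-198| / √234 ≈ 12.944.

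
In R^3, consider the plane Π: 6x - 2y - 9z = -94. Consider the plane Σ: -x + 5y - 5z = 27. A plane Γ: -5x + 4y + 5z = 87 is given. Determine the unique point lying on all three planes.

(-7, 8, 4)

Solving the 3×3 linear system 6x - 2y - 9z = -94, -x + 5y - 5z = 27, -5x + 4y + 5z = 87 (e.g. by elimination or Cramer's rule, determinant = 21) gives (-7, 8, 4).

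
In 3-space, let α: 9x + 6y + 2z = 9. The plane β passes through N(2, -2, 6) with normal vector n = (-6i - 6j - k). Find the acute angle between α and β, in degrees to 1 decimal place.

β: n·r = n·N gives -6x - 6y - z = -6.
cos θ = |n₁·n₂| / (|n₁||n₂|) = |-92| / (√121 · √73).
θ = arccos(0.97889) ≈ 11.8°.

11.8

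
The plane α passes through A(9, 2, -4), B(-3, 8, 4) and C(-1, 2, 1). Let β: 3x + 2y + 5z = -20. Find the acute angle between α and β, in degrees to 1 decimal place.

35.8

AB = (-12, 6, 8), AC = (-10, 0, 5); a normal to α is AB × AC = (30, -20, 60).
Using A: α has equation 30x - 20y + 60z = -10.
cos θ = |n₁·n₂| / (|n₁||n₂|) = |350| / (√4900 · √38).
θ = arccos(0.81111) ≈ 35.8°.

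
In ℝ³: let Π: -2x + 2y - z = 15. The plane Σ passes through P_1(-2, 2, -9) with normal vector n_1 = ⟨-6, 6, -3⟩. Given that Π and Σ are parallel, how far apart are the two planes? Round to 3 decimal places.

0.667

Σ: n_1·r = n_1·P_1 gives -6x + 6y - 3z = 51.
Rescale Σ by 1/3: -2x + 2y - z = 17. Then distance = |15 − 17| / √9 ≈ 0.667.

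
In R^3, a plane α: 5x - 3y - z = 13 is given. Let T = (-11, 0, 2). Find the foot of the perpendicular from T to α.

(-1, -6, 0)

Foot = T − λn with λ = (n·T − d)/|n|² = (-57 − 13)/35 = -2.
Foot = (-11, 0, 2) − (-2)·(5, -3, -1) = (-1, -6, 0).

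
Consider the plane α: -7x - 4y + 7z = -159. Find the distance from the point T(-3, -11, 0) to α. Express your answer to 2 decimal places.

20.98

n·T − d = (-7)·(-3) + (-4)·(-11) + (7)·(0) − (-159) = 224; |n| = √114.
Distance = |224| / √114 = 224/√114 ≈ 20.98.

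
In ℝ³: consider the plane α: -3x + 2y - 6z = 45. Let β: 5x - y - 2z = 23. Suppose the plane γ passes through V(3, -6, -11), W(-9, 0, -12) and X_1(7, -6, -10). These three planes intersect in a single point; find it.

VW = (-12, 6, -1), VX_1 = (4, 0, 1); a normal to γ is VW × VX_1 = (6, 8, -24).
Using V: γ has equation 6x + 8y - 24z = 234.
Solving the 3×3 linear system -3x + 2y - 6z = 45, 5x - y - 2z = 23, 6x + 8y - 24z = 234 (e.g. by elimination or Cramer's rule, determinant = -180) gives (3, 6, -7).

(3, 6, -7)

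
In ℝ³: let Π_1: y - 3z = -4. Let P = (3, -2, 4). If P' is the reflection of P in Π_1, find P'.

λ = (n·P − d)/|n|² = (-14 − (-4))/10 = -1.
Reflection = P − 2λn = (3, -2, 4) − (-2)·(0, 1, -3) = (3, 0, -2).

(3, 0, -2)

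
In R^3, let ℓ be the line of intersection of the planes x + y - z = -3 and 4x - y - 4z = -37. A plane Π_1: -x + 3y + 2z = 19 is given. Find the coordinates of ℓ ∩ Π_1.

(-12, 5, -4)

Direction of ℓ: (1, 1, -1) × (4, -1, -4) = (-5, 0, -5).
A point on ℓ: solving the two plane equations with x = -24 gives (-24, 5, -16).
Substitute r = (-24, 5, -16) + t(-5, 0, -5) into the plane: 7 + (-5)t = 19, so t = -12/5.
Intersection: (-24, 5, -16) + (-12/5)·(-5, 0, -5) = (-12, 5, -4).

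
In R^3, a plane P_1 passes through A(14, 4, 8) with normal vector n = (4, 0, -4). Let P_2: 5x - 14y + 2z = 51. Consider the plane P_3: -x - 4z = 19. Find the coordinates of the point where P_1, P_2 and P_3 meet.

(1, -4, -5)

P_1: n·r = n·A gives 4x - 4z = 24.
Solving the 3×3 linear system 4x - 4z = 24, 5x - 14y + 2z = 51, -x - 4z = 19 (e.g. by elimination or Cramer's rule, determinant = 280) gives (1, -4, -5).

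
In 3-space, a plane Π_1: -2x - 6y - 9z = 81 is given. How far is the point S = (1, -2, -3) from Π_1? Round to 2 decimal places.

4.00

n·S − d = (-2)·(1) + (-6)·(-2) + (-9)·(-3) − 81 = -44; |n| = √121.
Distance = |-44| / √121 = 44/√121 ≈ 4.00.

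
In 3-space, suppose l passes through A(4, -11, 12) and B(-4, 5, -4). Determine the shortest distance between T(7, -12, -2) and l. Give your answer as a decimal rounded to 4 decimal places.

A direction vector for l is B − A = (-8, 16, -16).
Taking (4, -11, 12) on l with direction v = (-8, 16, -16): w = T − (4, -11, 12) = (3, -1, -14), and w × v = (240, 160, 40).
Distance = |w × v| / |v| = √84800 / √576 ≈ 12.1335.

12.1335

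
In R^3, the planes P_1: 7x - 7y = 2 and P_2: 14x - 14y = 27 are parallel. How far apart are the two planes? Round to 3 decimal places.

1.162

Rescale P_2 by 1/2: 7x - 7y = 27/2. Then distance = |2 − (27/2)| / √98 ≈ 1.162.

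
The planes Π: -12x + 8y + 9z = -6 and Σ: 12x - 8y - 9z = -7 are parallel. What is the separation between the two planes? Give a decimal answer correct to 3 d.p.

0.765

Rescale Σ by 1/(-1): -12x + 8y + 9z = 7. Then distance = |-6 − 7| / √289 ≈ 0.765.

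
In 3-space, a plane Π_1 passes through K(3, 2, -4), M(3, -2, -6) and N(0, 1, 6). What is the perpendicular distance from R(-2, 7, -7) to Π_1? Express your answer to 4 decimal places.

KM = (0, -4, -2), KN = (-3, -1, 10); a normal to Π_1 is KM × KN = (-42, 6, -12).
Using K: Π_1 has equation -42x + 6y - 12z = -66.
n·R − d = (-42)·(-2) + (6)·(7) + (-12)·(-7) − (-66) = 276; |n| = √1944.
Distance = |276| / √1944 = 276/√1944 ≈ 6.2598.

6.2598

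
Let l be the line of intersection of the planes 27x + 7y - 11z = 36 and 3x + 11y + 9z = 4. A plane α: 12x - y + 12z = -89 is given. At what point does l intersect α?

Direction of l: (27, 7, -11) × (3, 11, 9) = (184, -276, 276).
A point on l: solving the two plane equations with x = 0 gives (0, 2, -2).
Substitute r = (0, 2, -2) + t(184, -276, 276) into the plane: -26 + 5796t = -89, so t = -1/92.
Intersection: (0, 2, -2) + (-1/92)·(184, -276, 276) = (-2, 5, -5).

(-2, 5, -5)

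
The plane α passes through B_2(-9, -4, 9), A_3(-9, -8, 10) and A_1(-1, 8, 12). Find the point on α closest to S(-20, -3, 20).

(-11, -6, 8)

B_2A_3 = (0, -4, 1), B_2A_1 = (8, 12, 3); a normal to α is B_2A_3 × B_2A_1 = (-24, 8, 32).
Using B_2: α has equation -24x + 8y + 32z = 472.
Foot = S − λn with λ = (n·S − d)/|n|² = (1096 − 472)/1664 = 3/8.
Foot = (-20, -3, 20) − (3/8)·(-24, 8, 32) = (-11, -6, 8).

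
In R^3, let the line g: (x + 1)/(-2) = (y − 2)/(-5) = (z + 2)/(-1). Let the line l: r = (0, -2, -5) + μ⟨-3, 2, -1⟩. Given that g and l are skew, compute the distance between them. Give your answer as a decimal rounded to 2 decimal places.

g has direction (-2, -5, -1) through (-1, 2, -2).
Common perpendicular direction n = (-2, -5, -1) × (-3, 2, -1) = (7, 1, -19).
With w = (0, -2, -5) − (-1, 2, -2) = (1, -4, -3), w · n = 60.
Distance = |w · n| / |n| = |60| / √411 ≈ 2.96.

2.96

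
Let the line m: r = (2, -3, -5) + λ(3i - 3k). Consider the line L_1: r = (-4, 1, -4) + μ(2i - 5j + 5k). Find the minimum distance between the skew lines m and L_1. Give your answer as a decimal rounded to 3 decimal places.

0.302

Common perpendicular direction n = (3, 0, -3) × (2, -5, 5) = (-15, -21, -15).
With w = (-4, 1, -4) − (2, -3, -5) = (-6, 4, 1), w · n = -9.
Distance = |w · n| / |n| = |-9| / √891 ≈ 0.302.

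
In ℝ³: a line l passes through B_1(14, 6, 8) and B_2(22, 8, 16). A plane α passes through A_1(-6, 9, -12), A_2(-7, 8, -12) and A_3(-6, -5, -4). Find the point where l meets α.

A direction vector for l is B_2 − B_1 = (8, 2, 8).
A_1A_2 = (-1, -1, 0), A_1A_3 = (0, -14, 8); a normal to α is A_1A_2 × A_1A_3 = (-8, 8, 14).
Using A_1: α has equation -8x + 8y + 14z = -48.
Substitute r = (14, 6, 8) + t(8, 2, 8) into the plane: 48 + 64t = -48, so t = -3/2.
Intersection: (14, 6, 8) + (-3/2)·(8, 2, 8) = (2, 3, -4).

(2, 3, -4)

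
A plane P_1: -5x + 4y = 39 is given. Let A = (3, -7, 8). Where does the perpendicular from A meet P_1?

Foot = A − λn with λ = (n·A − d)/|n|² = (-43 − 39)/41 = -2.
Foot = (3, -7, 8) − (-2)·(-5, 4, 0) = (-7, 1, 8).

(-7, 1, 8)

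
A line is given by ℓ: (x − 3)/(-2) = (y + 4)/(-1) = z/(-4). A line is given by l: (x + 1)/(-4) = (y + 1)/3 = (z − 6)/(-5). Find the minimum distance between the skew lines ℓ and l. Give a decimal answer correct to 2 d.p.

5.34

ℓ has direction (-2, -1, -4) through (3, -4, 0).
l has direction (-4, 3, -5) through (-1, -1, 6).
Common perpendicular direction n = (-2, -1, -4) × (-4, 3, -5) = (17, 6, -10).
With w = (-1, -1, 6) − (3, -4, 0) = (-4, 3, 6), w · n = -110.
Distance = |w · n| / |n| = |-110| / √425 ≈ 5.34.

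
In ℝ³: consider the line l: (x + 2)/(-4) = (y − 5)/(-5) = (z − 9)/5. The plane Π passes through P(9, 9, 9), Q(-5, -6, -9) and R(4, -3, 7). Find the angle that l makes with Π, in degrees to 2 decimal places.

30.66

l has direction (-4, -5, 5) through (-2, 5, 9).
PQ = (-14, -15, -18), PR = (-5, -12, -2); a normal to Π is PQ × PR = (-186, 62, 93).
Using P: Π has equation -186x + 62y + 93z = -279.
sin θ = |n·v| / (|n||v|) = |899| / (√47089 · √66) = 0.50995.
θ ≈ 30.66°.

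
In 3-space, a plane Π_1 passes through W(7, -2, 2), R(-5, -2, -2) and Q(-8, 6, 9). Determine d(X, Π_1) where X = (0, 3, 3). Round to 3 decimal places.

2.273

WR = (-12, 0, -4), WQ = (-15, 8, 7); a normal to Π_1 is WR × WQ = (32, 144, -96).
Using W: Π_1 has equation 32x + 144y - 96z = -256.
n·X − d = (32)·(0) + (144)·(3) + (-96)·(3) − (-256) = 400; |n| = √30976.
Distance = |400| / √30976 = 400/√30976 ≈ 2.273.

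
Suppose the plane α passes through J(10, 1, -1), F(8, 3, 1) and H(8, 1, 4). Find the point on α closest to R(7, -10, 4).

JF = (-2, 2, 2), JH = (-2, 0, 5); a normal to α is JF × JH = (10, 6, 4).
Using J: α has equation 10x + 6y + 4z = 102.
Foot = R − λn with λ = (n·R − d)/|n|² = (26 − 102)/152 = -1/2.
Foot = (7, -10, 4) − (-1/2)·(10, 6, 4) = (12, -7, 6).

(12, -7, 6)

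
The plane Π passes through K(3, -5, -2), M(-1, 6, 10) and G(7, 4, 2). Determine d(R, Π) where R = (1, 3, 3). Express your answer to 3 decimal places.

1.987

KM = (-4, 11, 12), KG = (4, 9, 4); a normal to Π is KM × KG = (-64, 64, -80).
Using K: Π has equation -64x + 64y - 80z = -352.
n·R − d = (-64)·(1) + (64)·(3) + (-80)·(3) − (-352) = 240; |n| = √14592.
Distance = |240| / √14592 = 240/√14592 ≈ 1.987.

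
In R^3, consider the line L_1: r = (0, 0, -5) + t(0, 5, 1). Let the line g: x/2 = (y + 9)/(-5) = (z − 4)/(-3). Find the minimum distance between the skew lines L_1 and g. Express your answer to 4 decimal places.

7.5615

g has direction (2, -5, -3) through (0, -9, 4).
Common perpendicular direction n = (0, 5, 1) × (2, -5, -3) = (-10, 2, -10).
With w = (0, -9, 4) − (0, 0, -5) = (0, -9, 9), w · n = -108.
Distance = |w · n| / |n| = |-108| / √204 ≈ 7.5615.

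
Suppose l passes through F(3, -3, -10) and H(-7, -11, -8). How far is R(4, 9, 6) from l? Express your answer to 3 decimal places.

A direction vector for l is H − F = (-10, -8, 2).
Taking (3, -3, -10) on l with direction v = (-10, -8, 2): w = R − (3, -3, -10) = (1, 12, 16), and w × v = (152, -162, 112).
Distance = |w × v| / |v| = √61892 / √168 ≈ 19.194.

19.194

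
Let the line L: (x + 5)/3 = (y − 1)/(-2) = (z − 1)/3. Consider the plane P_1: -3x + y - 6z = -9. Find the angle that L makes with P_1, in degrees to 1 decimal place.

L has direction (3, -2, 3) through (-5, 1, 1).
sin θ = |n·v| / (|n||v|) = |-29| / (√46 · √22) = 0.91161.
θ ≈ 65.7°.

65.7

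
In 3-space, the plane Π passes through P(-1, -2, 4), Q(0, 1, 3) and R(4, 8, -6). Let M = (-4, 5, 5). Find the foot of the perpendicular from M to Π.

PQ = (1, 3, -1), PR = (5, 10, -10); a normal to Π is PQ × PR = (-20, 5, -5).
Using P: Π has equation -20x + 5y - 5z = -10.
Foot = M − λn with λ = (n·M − d)/|n|² = (80 − (-10))/450 = 1/5.
Foot = (-4, 5, 5) − (1/5)·(-20, 5, -5) = (0, 4, 6).

(0, 4, 6)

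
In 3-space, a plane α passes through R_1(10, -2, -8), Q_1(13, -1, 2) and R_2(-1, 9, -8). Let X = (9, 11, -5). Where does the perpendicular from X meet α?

R_1Q_1 = (3, 1, 10), R_1R_2 = (-11, 11, 0); a normal to α is R_1Q_1 × R_1R_2 = (-110, -110, 44).
Using R_1: α has equation -110x - 110y + 44z = -1232.
Foot = X − λn with λ = (n·X − d)/|n|² = (-2420 − (-1232))/26136 = -1/22.
Foot = (9, 11, -5) − (-1/22)·(-110, -110, 44) = (4, 6, -3).

(4, 6, -3)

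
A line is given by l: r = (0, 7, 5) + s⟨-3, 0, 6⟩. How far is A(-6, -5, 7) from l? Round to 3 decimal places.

12.806

Taking (0, 7, 5) on l with direction v = (-3, 0, 6): w = A − (0, 7, 5) = (-6, -12, 2), and w × v = (-72, 30, -36).
Distance = |w × v| / |v| = √7380 / √45 ≈ 12.806.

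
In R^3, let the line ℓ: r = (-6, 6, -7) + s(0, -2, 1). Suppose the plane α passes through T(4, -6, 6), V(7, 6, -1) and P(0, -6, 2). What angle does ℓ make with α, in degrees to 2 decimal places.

10.46

TV = (3, 12, -7), TP = (-4, 0, -4); a normal to α is TV × TP = (-48, 40, 48).
Using T: α has equation -48x + 40y + 48z = -144.
sin θ = |n·v| / (|n||v|) = |-32| / (√6208 · √5) = 0.18163.
θ ≈ 10.46°.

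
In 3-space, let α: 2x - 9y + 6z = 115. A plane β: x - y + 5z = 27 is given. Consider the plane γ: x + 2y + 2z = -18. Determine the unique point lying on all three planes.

Solving the 3×3 linear system 2x - 9y + 6z = 115, x - y + 5z = 27, x + 2y + 2z = -18 (e.g. by elimination or Cramer's rule, determinant = -33) gives (-4, -11, 4).

(-4, -11, 4)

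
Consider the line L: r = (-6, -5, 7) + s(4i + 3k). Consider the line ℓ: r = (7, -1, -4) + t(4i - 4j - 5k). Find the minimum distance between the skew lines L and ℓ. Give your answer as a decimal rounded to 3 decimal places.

12.190

Common perpendicular direction n = (4, 0, 3) × (4, -4, -5) = (12, 32, -16).
With w = (7, -1, -4) − (-6, -5, 7) = (13, 4, -11), w · n = 460.
Distance = |w · n| / |n| = |460| / √1424 ≈ 12.190.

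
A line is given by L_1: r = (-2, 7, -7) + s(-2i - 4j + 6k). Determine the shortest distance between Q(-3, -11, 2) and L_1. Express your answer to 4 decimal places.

10.6503

Taking (-2, 7, -7) on L_1 with direction v = (-2, -4, 6): w = Q − (-2, 7, -7) = (-1, -18, 9), and w × v = (-72, -12, -32).
Distance = |w × v| / |v| = √6352 / √56 ≈ 10.6503.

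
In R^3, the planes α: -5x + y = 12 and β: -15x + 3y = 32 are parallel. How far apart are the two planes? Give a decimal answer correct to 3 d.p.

Rescale β by 1/3: -5x + y = 32/3. Then distance = |12 − (32/3)| / √26 ≈ 0.261.

0.261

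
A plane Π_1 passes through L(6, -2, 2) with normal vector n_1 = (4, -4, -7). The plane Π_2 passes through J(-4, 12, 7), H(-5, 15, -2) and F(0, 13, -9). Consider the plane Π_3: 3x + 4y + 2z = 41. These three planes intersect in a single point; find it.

(7, 6, -2)

Π_1: n_1·r = n_1·L gives 4x - 4y - 7z = 18.
JH = (-1, 3, -9), JF = (4, 1, -16); a normal to Π_2 is JH × JF = (-39, -52, -13).
Using J: Π_2 has equation -39x - 52y - 13z = -559.
Solving the 3×3 linear system 4x - 4y - 7z = 18, -39x - 52y - 13z = -559, 3x + 4y + 2z = 41 (e.g. by elimination or Cramer's rule, determinant = -364) gives (7, 6, -2).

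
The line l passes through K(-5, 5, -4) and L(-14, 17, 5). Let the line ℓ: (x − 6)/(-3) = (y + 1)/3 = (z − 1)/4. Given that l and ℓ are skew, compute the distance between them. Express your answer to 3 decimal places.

A direction vector for l is L − K = (-9, 12, 9).
ℓ has direction (-3, 3, 4) through (6, -1, 1).
Common perpendicular direction n = (-9, 12, 9) × (-3, 3, 4) = (21, 9, 9).
With w = (6, -1, 1) − (-5, 5, -4) = (11, -6, 5), w · n = 222.
Distance = |w · n| / |n| = |222| / √603 ≈ 9.041.

9.041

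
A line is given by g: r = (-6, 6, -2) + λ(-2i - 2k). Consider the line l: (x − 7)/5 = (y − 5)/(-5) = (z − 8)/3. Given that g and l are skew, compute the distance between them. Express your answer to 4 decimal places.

1.7691

l has direction (5, -5, 3) through (7, 5, 8).
Common perpendicular direction n = (-2, 0, -2) × (5, -5, 3) = (-10, -4, 10).
With w = (7, 5, 8) − (-6, 6, -2) = (13, -1, 10), w · n = -26.
Distance = |w · n| / |n| = |-26| / √216 ≈ 1.7691.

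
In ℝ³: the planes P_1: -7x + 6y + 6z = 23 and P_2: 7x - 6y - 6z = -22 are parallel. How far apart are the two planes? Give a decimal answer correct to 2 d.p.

0.09

Rescale P_2 by 1/(-1): -7x + 6y + 6z = 22. Then distance = |23 − 22| / √121 ≈ 0.09.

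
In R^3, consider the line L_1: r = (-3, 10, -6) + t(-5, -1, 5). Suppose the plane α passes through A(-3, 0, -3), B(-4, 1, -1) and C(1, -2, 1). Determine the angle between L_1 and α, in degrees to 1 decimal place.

AB = (-1, 1, 2), AC = (4, -2, 4); a normal to α is AB × AC = (8, 12, -2).
Using A: α has equation 8x + 12y - 2z = -18.
sin θ = |n·v| / (|n||v|) = |-62| / (√212 · √51) = 0.59626.
θ ≈ 36.6°.

36.6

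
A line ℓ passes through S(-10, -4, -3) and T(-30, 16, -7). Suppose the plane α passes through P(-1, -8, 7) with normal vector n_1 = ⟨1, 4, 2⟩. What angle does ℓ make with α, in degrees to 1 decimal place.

23.4

A direction vector for ℓ is T − S = (-20, 20, -4).
α: n_1·r = n_1·P gives x + 4y + 2z = -19.
sin θ = |n·v| / (|n||v|) = |52| / (√21 · √816) = 0.39724.
θ ≈ 23.4°.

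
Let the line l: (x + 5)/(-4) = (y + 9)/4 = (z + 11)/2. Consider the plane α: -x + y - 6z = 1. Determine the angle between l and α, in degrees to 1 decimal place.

6.2

l has direction (-4, 4, 2) through (-5, -9, -11).
sin θ = |n·v| / (|n||v|) = |-4| / (√38 · √36) = 0.10815.
θ ≈ 6.2°.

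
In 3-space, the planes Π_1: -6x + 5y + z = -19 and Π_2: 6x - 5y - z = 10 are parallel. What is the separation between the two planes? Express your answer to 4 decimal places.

1.1430

Rescale Π_2 by 1/(-1): -6x + 5y + z = -10. Then distance = |-19 − (-10)| / √62 ≈ 1.1430.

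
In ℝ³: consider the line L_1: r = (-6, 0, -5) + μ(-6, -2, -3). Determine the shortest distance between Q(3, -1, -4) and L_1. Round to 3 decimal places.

4.611

Taking (-6, 0, -5) on L_1 with direction v = (-6, -2, -3): w = Q − (-6, 0, -5) = (9, -1, 1), and w × v = (5, 21, -24).
Distance = |w × v| / |v| = √1042 / √49 ≈ 4.611.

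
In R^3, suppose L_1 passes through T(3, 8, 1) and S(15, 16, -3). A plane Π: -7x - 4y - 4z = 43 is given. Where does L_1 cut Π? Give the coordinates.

(-9, 0, 5)

A direction vector for L_1 is S − T = (12, 8, -4).
Substitute r = (3, 8, 1) + t(12, 8, -4) into the plane: -57 + (-100)t = 43, so t = -1.
Intersection: (3, 8, 1) + (-1)·(12, 8, -4) = (-9, 0, 5).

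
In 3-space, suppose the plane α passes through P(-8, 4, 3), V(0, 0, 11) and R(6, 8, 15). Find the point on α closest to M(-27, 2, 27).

(-7, -2, 5)

PV = (8, -4, 8), PR = (14, 4, 12); a normal to α is PV × PR = (-80, 16, 88).
Using P: α has equation -80x + 16y + 88z = 968.
Foot = M − λn with λ = (n·M − d)/|n|² = (4568 − 968)/14400 = 1/4.
Foot = (-27, 2, 27) − (1/4)·(-80, 16, 88) = (-7, -2, 5).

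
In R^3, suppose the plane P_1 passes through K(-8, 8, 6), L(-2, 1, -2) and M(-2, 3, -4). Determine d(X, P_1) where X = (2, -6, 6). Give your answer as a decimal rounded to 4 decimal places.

3.8297

KL = (6, -7, -8), KM = (6, -5, -10); a normal to P_1 is KL × KM = (30, 12, 12).
Using K: P_1 has equation 30x + 12y + 12z = -72.
n·X − d = (30)·(2) + (12)·(-6) + (12)·(6) − (-72) = 132; |n| = √1188.
Distance = |132| / √1188 = 132/√1188 ≈ 3.8297.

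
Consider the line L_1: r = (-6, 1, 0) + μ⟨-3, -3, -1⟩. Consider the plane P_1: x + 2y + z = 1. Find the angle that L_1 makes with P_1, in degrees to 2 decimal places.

sin θ = |n·v| / (|n||v|) = |-10| / (√6 · √19) = 0.93659.
θ ≈ 69.49°.

69.49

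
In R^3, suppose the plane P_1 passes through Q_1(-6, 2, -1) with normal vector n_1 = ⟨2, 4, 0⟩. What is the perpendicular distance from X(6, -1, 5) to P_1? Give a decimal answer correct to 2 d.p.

P_1: n_1·r = n_1·Q_1 gives 2x + 4y = -4.
n·X − d = (2)·(6) + (4)·(-1) + (0)·(5) − (-4) = 12; |n| = √20.
Distance = |12| / √20 = 12/√20 ≈ 2.68.

2.68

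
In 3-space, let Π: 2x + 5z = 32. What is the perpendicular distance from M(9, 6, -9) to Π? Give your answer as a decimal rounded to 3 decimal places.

n·M − d = (2)·(9) + (0)·(6) + (5)·(-9) − 32 = -59; |n| = √29.
Distance = |-59| / √29 = 59/√29 ≈ 10.956.

10.956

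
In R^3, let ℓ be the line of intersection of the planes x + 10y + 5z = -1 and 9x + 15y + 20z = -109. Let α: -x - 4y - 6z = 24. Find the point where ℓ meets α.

(-6, 3, -5)

Direction of ℓ: (1, 10, 5) × (9, 15, 20) = (125, 25, -75).
A point on ℓ: solving the two plane equations with x = -1 gives (-1, 4, -8).
Substitute r = (-1, 4, -8) + t(125, 25, -75) into the plane: 33 + 225t = 24, so t = -1/25.
Intersection: (-1, 4, -8) + (-1/25)·(125, 25, -75) = (-6, 3, -5).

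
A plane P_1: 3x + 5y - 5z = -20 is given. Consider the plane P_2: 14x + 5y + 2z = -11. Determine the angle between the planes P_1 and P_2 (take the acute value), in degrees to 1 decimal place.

cos θ = |n₁·n₂| / (|n₁||n₂|) = |57| / (√59 · √225).
θ = arccos(0.49472) ≈ 60.3°.

60.3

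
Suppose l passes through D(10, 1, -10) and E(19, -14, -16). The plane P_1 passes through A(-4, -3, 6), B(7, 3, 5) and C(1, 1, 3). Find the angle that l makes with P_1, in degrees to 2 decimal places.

A direction vector for l is E − D = (9, -15, -6).
AB = (11, 6, -1), AC = (5, 4, -3); a normal to P_1 is AB × AC = (-14, 28, 14).
Using A: P_1 has equation -14x + 28y + 14z = 56.
sin θ = |n·v| / (|n||v|) = |-630| / (√1176 · √342) = 0.99340.
θ ≈ 83.41°.

83.41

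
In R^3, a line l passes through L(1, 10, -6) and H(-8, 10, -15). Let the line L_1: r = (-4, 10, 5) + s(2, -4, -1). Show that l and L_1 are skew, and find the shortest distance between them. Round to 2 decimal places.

A direction vector for l is H − L = (-9, 0, -9).
Common perpendicular direction n = (-9, 0, -9) × (2, -4, -1) = (-36, -27, 36).
With w = (-4, 10, 5) − (1, 10, -6) = (-5, 0, 11), w · n = 576.
Since n ≠ 0 the lines are not parallel, and w · n = 576 ≠ 0 so they do not intersect; hence they are skew.
Distance = |w · n| / |n| = |576| / √3321 ≈ 10.00.

10.00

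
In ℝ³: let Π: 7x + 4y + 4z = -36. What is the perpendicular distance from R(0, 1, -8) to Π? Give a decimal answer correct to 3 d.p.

n·R − d = (7)·(0) + (4)·(1) + (4)·(-8) − (-36) = 8; |n| = √81.
Distance = |8| / √81 = 8/√81 ≈ 0.889.

0.889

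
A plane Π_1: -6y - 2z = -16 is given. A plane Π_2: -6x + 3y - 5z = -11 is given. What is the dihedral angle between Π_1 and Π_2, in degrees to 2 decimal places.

cos θ = |n₁·n₂| / (|n₁||n₂|) = |-8| / (√40 · √70).
θ = arccos(0.15119) ≈ 81.30°.

81.30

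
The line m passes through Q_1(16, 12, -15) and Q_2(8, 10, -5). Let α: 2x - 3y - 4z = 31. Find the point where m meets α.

(12, 11, -10)

A direction vector for m is Q_2 − Q_1 = (-8, -2, 10).
Substitute r = (16, 12, -15) + t(-8, -2, 10) into the plane: 56 + (-50)t = 31, so t = 1/2.
Intersection: (16, 12, -15) + (1/2)·(-8, -2, 10) = (12, 11, -10).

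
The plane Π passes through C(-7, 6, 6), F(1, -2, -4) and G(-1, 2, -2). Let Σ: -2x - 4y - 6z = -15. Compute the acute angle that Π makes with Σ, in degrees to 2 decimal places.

CF = (8, -8, -10), CG = (6, -4, -8); a normal to Π is CF × CG = (24, 4, 16).
Using C: Π has equation 24x + 4y + 16z = -48.
cos θ = |n₁·n₂| / (|n₁||n₂|) = |-160| / (√848 · √56).
θ = arccos(0.73422) ≈ 42.76°.

42.76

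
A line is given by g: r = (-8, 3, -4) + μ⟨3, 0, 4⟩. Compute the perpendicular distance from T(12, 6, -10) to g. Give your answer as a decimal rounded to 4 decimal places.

19.8283

Taking (-8, 3, -4) on g with direction v = (3, 0, 4): w = T − (-8, 3, -4) = (20, 3, -6), and w × v = (12, -98, -9).
Distance = |w × v| / |v| = √9829 / √25 ≈ 19.8283.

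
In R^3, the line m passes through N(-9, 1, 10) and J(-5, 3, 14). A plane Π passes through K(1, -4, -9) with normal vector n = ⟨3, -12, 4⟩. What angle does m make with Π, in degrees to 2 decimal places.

2.94

A direction vector for m is J − N = (4, 2, 4).
Π: n·r = n·K gives 3x - 12y + 4z = 15.
sin θ = |n·v| / (|n||v|) = |4| / (√169 · √36) = 0.05128.
θ ≈ 2.94°.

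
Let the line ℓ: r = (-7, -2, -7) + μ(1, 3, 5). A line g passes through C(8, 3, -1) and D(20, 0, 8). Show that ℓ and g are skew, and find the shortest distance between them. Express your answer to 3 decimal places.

A direction vector for g is D − C = (12, -3, 9).
Common perpendicular direction n = (1, 3, 5) × (12, -3, 9) = (42, 51, -39).
With w = (8, 3, -1) − (-7, -2, -7) = (15, 5, 6), w · n = 651.
Since n ≠ 0 the lines are not parallel, and w · n = 651 ≠ 0 so they do not intersect; hence they are skew.
Distance = |w · n| / |n| = |651| / √5886 ≈ 8.485.

8.485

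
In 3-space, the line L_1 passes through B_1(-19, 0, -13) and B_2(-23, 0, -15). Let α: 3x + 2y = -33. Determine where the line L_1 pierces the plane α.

(-11, 0, -9)

A direction vector for L_1 is B_2 − B_1 = (-4, 0, -2).
Substitute r = (-19, 0, -13) + t(-4, 0, -2) into the plane: -57 + (-12)t = -33, so t = -2.
Intersection: (-19, 0, -13) + (-2)·(-4, 0, -2) = (-11, 0, -9).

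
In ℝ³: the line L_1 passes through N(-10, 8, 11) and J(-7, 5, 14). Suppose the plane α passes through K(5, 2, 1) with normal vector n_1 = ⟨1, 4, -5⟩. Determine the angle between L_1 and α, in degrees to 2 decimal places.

45.45

A direction vector for L_1 is J − N = (3, -3, 3).
α: n_1·r = n_1·K gives x + 4y - 5z = 8.
sin θ = |n·v| / (|n||v|) = |-24| / (√42 · √27) = 0.71270.
θ ≈ 45.45°.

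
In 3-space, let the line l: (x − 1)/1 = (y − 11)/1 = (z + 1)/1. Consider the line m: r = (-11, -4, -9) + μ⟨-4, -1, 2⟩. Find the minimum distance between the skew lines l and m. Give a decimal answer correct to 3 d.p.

l has direction (1, 1, 1) through (1, 11, -1).
Common perpendicular direction n = (1, 1, 1) × (-4, -1, 2) = (3, -6, 3).
With w = (-11, -4, -9) − (1, 11, -1) = (-12, -15, -8), w · n = 30.
Distance = |w · n| / |n| = |30| / √54 ≈ 4.082.

4.082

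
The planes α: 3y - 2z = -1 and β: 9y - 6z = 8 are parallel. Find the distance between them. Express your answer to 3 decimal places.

Rescale β by 1/3: 3y - 2z = 8/3. Then distance = |-1 − (8/3)| / √13 ≈ 1.017.

1.017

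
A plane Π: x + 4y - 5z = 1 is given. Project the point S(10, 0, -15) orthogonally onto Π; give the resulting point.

Foot = S − λn with λ = (n·S − d)/|n|² = (85 − 1)/42 = 2.
Foot = (10, 0, -15) − 2·(1, 4, -5) = (8, -8, -5).

(8, -8, -5)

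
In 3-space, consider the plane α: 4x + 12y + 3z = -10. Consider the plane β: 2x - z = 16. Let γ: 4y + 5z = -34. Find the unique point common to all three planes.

(5, -1, -6)

Solving the 3×3 linear system 4x + 12y + 3z = -10, 2x - z = 16, 4y + 5z = -34 (e.g. by elimination or Cramer's rule, determinant = -80) gives (5, -1, -6).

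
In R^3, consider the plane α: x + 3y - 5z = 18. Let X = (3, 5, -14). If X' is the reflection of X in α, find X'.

(-1, -7, 6)

λ = (n·X − d)/|n|² = (88 − 18)/35 = 2.
Reflection = X − 2λn = (3, 5, -14) − 4·(1, 3, -5) = (-1, -7, 6).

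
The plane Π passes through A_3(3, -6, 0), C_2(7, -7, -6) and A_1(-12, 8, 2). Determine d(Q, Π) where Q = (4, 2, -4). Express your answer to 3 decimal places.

4.667

A_3C_2 = (4, -1, -6), A_3A_1 = (-15, 14, 2); a normal to Π is A_3C_2 × A_3A_1 = (82, 82, 41).
Using A_3: Π has equation 82x + 82y + 41z = -246.
n·Q − d = (82)·(4) + (82)·(2) + (41)·(-4) − (-246) = 574; |n| = √15129.
Distance = |574| / √15129 = 574/√15129 ≈ 4.667.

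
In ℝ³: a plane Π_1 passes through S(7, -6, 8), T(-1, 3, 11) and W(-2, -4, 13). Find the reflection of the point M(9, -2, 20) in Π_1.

ST = (-8, 9, 3), SW = (-9, 2, 5); a normal to Π_1 is ST × SW = (39, 13, 65).
Using S: Π_1 has equation 39x + 13y + 65z = 715.
λ = (n·M − d)/|n|² = (1625 − 715)/5915 = 2/13.
Reflection = M − 2λn = (9, -2, 20) − (4/13)·(39, 13, 65) = (-3, -6, 0).

(-3, -6, 0)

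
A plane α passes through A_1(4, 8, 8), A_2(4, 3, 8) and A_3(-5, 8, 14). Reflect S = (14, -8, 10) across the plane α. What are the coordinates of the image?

(6, -8, -2)

A_1A_2 = (0, -5, 0), A_1A_3 = (-9, 0, 6); a normal to α is A_1A_2 × A_1A_3 = (-30, 0, -45).
Using A_1: α has equation -30x - 45z = -480.
λ = (n·S − d)/|n|² = (-870 − (-480))/2925 = -2/15.
Reflection = S − 2λn = (14, -8, 10) − (-4/15)·(-30, 0, -45) = (6, -8, -2).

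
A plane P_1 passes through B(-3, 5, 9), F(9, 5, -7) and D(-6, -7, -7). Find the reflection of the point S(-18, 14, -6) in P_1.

BF = (12, 0, -16), BD = (-3, -12, -16); a normal to P_1 is BF × BD = (-192, 240, -144).
Using B: P_1 has equation -192x + 240y - 144z = 480.
λ = (n·S − d)/|n|² = (7680 − 480)/115200 = 1/16.
Reflection = S − 2λn = (-18, 14, -6) − (1/8)·(-192, 240, -144) = (6, -16, 12).

(6, -16, 12)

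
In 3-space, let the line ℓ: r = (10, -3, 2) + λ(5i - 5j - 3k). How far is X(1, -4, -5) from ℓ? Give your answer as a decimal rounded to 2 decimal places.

11.18

Taking (10, -3, 2) on ℓ with direction v = (5, -5, -3): w = X − (10, -3, 2) = (-9, -1, -7), and w × v = (-32, -62, 50).
Distance = |w × v| / |v| = √7368 / √59 ≈ 11.18.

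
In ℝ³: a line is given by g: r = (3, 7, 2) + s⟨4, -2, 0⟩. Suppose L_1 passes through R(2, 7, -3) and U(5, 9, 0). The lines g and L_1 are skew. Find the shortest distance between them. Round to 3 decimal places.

3.301

A direction vector for L_1 is U − R = (3, 2, 3).
Common perpendicular direction n = (4, -2, 0) × (3, 2, 3) = (-6, -12, 14).
With w = (2, 7, -3) − (3, 7, 2) = (-1, 0, -5), w · n = -64.
Distance = |w · n| / |n| = |-64| / √376 ≈ 3.301.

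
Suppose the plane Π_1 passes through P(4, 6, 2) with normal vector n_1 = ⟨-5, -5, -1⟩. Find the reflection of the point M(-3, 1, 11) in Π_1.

(7, 11, 13)

Π_1: n_1·r = n_1·P gives -5x - 5y - z = -52.
λ = (n·M − d)/|n|² = (-1 − (-52))/51 = 1.
Reflection = M − 2λn = (-3, 1, 11) − 2·(-5, -5, -1) = (7, 11, 13).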